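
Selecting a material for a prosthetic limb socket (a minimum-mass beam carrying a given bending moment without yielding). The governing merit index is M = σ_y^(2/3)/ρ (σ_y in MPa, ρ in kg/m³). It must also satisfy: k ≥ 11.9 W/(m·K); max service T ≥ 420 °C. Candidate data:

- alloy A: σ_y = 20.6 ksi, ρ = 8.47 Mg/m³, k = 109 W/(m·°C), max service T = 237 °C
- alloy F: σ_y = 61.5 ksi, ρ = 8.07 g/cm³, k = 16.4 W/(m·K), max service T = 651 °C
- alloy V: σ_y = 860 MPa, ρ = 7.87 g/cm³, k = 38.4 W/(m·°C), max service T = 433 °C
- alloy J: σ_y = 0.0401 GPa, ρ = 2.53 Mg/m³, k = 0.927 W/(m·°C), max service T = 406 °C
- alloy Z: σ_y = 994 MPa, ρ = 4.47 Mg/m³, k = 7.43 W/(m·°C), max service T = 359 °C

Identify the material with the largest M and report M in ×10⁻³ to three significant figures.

Screen on constraints: k ≥ 11.9 W/(m·K); max service T ≥ 420 °C. Survivors: alloy F, alloy V.
Convert each candidate to consistent units, then evaluate M:
  alloy F: σ_y = 424.0 MPa, ρ = 8070 kg/m³
  alloy V: σ_y = 860.0 MPa, ρ = 7870 kg/m³
  alloy V: M = 11.5×10⁻³
  alloy F: M = 6.99×10⁻³
Alloy V ranks first.

alloy V, M = 11.5×10⁻³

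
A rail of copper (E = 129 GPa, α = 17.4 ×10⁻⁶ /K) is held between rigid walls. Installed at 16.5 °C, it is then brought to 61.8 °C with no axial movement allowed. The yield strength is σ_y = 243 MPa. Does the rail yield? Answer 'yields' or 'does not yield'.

does not yield

ΔT = 45.30 K. Constrained thermal stress σ = E·α·ΔT = 129.0×10³ MPa × 17.4×10⁻⁶ × 45.30 = 102 MPa (compressive).
Compare to σ_y = 243 MPa: σ < σ_y, so it does not yield.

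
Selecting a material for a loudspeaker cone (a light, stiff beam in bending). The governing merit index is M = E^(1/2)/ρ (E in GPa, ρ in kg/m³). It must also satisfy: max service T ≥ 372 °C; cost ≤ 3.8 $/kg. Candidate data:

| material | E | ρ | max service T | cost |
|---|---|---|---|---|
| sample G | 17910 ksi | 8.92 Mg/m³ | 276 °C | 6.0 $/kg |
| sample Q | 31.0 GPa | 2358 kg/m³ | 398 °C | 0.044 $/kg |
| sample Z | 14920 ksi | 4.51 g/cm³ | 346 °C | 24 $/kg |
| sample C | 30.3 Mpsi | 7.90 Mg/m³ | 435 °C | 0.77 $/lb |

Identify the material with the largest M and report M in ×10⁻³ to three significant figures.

sample Q, M = 2.36×10⁻³

Screen on constraints: max service T ≥ 372 °C; cost ≤ 3.8 $/kg. Survivors: sample Q, sample C.
Convert each candidate to consistent units, then evaluate M:
  sample Q: E = 31.00 GPa, ρ = 2358 kg/m³
  sample C: E = 208.9 GPa, ρ = 7900 kg/m³
  sample Q: M = 2.36×10⁻³
  sample C: M = 1.83×10⁻³
Sample Q has the largest M.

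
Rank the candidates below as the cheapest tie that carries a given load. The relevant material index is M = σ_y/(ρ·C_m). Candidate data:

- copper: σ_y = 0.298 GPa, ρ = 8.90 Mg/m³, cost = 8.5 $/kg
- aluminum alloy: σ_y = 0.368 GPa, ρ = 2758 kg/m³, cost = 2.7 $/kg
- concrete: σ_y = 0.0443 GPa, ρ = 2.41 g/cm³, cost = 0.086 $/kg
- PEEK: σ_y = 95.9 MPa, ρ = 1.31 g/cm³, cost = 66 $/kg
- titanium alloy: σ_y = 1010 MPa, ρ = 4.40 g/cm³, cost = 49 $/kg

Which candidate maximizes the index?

concrete

After converting to SI:
  copper: σ_y = 298.0 MPa, ρ = 8900 kg/m³, cost = 8.500 $/kg
  aluminum alloy: σ_y = 368.0 MPa, ρ = 2758 kg/m³, cost = 2.700 $/kg
  concrete: σ_y = 44.30 MPa, ρ = 2410 kg/m³, cost = 0.08600 $/kg
  PEEK: σ_y = 95.90 MPa, ρ = 1310 kg/m³, cost = 66.00 $/kg
  titanium alloy: σ_y = 1010 MPa, ρ = 4400 kg/m³, cost = 49.00 $/kg
  concrete: M = 214 kN·m per $
  aluminum alloy: M = 49.4 kN·m per $
  titanium alloy: M = 4.68 kN·m per $
  copper: M = 3.94 kN·m per $
  PEEK: M = 1.11 kN·m per $
Concrete has the largest M.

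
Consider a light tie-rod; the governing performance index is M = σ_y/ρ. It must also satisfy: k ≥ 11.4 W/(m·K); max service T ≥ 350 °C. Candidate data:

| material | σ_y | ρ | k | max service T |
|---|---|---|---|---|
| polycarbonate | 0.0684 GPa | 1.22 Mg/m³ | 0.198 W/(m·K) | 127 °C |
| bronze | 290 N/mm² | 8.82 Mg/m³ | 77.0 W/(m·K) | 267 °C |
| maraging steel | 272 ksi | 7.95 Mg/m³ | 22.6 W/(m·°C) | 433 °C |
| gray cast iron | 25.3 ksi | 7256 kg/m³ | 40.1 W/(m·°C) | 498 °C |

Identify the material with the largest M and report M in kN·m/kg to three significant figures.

maraging steel, M = 236 kN·m/kg

Screen on constraints: k ≥ 11.4 W/(m·K); max service T ≥ 350 °C. Survivors: maraging steel, gray cast iron.
Convert each candidate to consistent units, then evaluate M:
  maraging steel: σ_y = 1875 MPa, ρ = 7950 kg/m³
  gray cast iron: σ_y = 174.4 MPa, ρ = 7256 kg/m³
  maraging steel: M = 236 kN·m/kg
  gray cast iron: M = 24.0 kN·m/kg
Maraging steel has the largest M.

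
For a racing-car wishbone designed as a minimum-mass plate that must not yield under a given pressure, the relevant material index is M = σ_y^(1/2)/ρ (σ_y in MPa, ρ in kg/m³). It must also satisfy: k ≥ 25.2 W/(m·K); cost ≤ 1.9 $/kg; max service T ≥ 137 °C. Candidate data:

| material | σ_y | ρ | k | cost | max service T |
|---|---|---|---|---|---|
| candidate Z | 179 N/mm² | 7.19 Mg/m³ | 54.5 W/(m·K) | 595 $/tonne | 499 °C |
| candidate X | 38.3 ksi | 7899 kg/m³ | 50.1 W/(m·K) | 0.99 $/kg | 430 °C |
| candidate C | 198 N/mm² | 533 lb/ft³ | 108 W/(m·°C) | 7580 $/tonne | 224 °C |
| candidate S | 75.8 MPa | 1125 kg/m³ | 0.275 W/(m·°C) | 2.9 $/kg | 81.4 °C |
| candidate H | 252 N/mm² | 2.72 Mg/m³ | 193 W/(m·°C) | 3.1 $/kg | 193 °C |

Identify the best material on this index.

candidate X

Screen on constraints: k ≥ 25.2 W/(m·K); cost ≤ 1.9 $/kg; max service T ≥ 137 °C. Survivors: candidate Z, candidate X.
Putting every candidate on a common basis:
  candidate Z: σ_y = 179.0 MPa, ρ = 7190 kg/m³
  candidate X: σ_y = 264.1 MPa, ρ = 7899 kg/m³
  candidate X: M = 2.06×10⁻³
  candidate Z: M = 1.86×10⁻³
Candidate X has the largest M.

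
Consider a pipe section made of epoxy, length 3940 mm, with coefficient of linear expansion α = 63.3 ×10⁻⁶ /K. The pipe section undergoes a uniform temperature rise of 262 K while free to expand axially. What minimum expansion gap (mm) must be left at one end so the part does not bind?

ΔL = α·L₀·ΔT = 63.3×10⁻⁶ × 3940 mm × 262.0 K = 65.3 mm.

65.3 mm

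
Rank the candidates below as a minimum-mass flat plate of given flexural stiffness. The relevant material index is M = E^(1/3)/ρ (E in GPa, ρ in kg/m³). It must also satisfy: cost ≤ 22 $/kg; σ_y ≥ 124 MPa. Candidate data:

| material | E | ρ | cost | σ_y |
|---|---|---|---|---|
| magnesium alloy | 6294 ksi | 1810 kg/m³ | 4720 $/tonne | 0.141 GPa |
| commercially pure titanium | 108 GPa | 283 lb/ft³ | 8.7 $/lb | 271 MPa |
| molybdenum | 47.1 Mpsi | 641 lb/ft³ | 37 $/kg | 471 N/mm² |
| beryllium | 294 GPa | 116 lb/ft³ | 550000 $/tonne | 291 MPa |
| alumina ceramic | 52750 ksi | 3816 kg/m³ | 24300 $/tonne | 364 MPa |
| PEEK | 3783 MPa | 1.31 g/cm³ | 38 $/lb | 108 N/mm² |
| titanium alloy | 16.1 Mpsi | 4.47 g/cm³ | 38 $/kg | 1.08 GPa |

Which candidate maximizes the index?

Screen on constraints: cost ≤ 22 $/kg; σ_y ≥ 124 MPa. Survivors: magnesium alloy, commercially pure titanium.
After converting to SI:
  magnesium alloy: E = 43.40 GPa, ρ = 1810 kg/m³
  commercially pure titanium: E = 108.0 GPa, ρ = 4533 kg/m³
  magnesium alloy: M = 1.94×10⁻³
  commercially pure titanium: M = 1.05×10⁻³
Magnesium alloy has the largest M.

magnesium alloy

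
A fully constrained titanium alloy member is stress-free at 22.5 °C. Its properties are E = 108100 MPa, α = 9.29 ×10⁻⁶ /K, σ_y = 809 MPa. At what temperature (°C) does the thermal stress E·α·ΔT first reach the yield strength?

E = 108100 MPa = 108.1 GPa.
E·α·ΔT = 809.0 MPa ⇒ ΔT = 809.0 / (108.1×10³ × 9.29×10⁻⁶) = 805.6 K.
T = 22.5 + 805.6 = 828.1 °C.

828 °C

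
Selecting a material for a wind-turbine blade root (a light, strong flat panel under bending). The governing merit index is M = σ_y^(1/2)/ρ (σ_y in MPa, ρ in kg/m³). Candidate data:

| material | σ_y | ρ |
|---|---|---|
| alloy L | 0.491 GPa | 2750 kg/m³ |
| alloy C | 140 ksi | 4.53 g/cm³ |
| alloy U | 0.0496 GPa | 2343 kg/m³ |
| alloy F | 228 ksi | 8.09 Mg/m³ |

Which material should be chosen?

alloy L

Normalizing units and computing the index:
  alloy L: σ_y = 491.0 MPa, ρ = 2750 kg/m³
  alloy C: σ_y = 965.3 MPa, ρ = 4530 kg/m³
  alloy U: σ_y = 49.60 MPa, ρ = 2343 kg/m³
  alloy F: σ_y = 1572 MPa, ρ = 8090 kg/m³
  alloy L: M = 8.06×10⁻³
  alloy C: M = 6.86×10⁻³
  alloy F: M = 4.90×10⁻³
  alloy U: M = 3.01×10⁻³
Alloy L ranks first.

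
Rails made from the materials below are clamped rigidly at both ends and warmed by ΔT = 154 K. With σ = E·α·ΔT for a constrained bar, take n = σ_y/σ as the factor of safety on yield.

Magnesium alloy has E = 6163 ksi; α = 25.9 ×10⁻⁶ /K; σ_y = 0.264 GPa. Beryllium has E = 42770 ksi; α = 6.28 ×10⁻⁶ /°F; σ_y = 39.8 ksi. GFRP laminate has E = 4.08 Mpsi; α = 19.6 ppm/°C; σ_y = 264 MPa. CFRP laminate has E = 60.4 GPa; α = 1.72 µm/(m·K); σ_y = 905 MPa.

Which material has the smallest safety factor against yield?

With everything in SI (GPa, ×10⁻⁶/K, MPa):
  magnesium alloy: E = 42.49, α = 25.9, σ_y = 264.0 → σ = 169 MPa, n = 1.56
  beryllium: E = 294.9, α = 11.3, σ_y = 274.4 → σ = 513 MPa, n = 0.535
  GFRP laminate: E = 28.13, α = 19.6, σ_y = 264.0 → σ = 84.9 MPa, n = 3.11
  CFRP laminate: E = 60.40, α = 1.72, σ_y = 905.0 → σ = 16.0 MPa, n = 56.6
Beryllium has the lowest safety factor, n = 0.535.

beryllium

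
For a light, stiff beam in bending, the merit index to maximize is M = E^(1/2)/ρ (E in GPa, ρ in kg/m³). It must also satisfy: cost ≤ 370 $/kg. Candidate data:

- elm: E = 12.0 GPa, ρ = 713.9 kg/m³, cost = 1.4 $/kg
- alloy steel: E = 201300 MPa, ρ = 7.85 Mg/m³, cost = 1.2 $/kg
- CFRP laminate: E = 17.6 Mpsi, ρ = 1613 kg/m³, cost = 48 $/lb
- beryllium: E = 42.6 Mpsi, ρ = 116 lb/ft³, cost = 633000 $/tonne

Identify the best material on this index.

CFRP laminate

Screen on constraints: cost ≤ 370 $/kg. Survivors: elm, alloy steel, CFRP laminate.
After converting to SI:
  elm: E = 12.00 GPa, ρ = 713.9 kg/m³
  alloy steel: E = 201.3 GPa, ρ = 7850 kg/m³
  CFRP laminate: E = 121.3 GPa, ρ = 1613 kg/m³
  CFRP laminate: M = 6.83×10⁻³
  elm: M = 4.85×10⁻³
  alloy steel: M = 1.81×10⁻³
CFRP laminate has the largest M.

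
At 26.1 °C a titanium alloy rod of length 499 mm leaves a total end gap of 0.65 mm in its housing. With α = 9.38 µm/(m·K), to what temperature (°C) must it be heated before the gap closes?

α·L₀·ΔT = 0.65 mm ⇒ ΔT = 0.65 / (9.38×10⁻⁶ × 499.0) = 138.9 K.
T = 26.1 + 138.9 = 165.0 °C.

165 °C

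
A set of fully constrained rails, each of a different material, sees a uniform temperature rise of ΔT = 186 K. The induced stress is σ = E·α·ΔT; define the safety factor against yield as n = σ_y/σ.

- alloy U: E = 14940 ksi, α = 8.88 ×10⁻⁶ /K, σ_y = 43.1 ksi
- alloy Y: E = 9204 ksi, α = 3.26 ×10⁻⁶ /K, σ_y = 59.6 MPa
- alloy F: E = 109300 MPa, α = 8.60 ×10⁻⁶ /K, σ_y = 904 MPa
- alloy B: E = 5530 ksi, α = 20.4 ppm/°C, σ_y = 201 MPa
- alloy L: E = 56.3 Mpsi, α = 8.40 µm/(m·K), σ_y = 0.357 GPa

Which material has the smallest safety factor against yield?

With everything in SI (GPa, ×10⁻⁶/K, MPa):
  alloy U: E = 103.0, α = 8.88, σ_y = 297.2 → σ = 170 MPa, n = 1.75
  alloy Y: E = 63.46, α = 3.26, σ_y = 59.60 → σ = 38.5 MPa, n = 1.55
  alloy F: E = 109.3, α = 8.60, σ_y = 904.0 → σ = 175 MPa, n = 5.17
  alloy B: E = 38.13, α = 20.4, σ_y = 201.0 → σ = 145 MPa, n = 1.39
  alloy L: E = 388.2, α = 8.40, σ_y = 357.0 → σ = 606 MPa, n = 0.589
Alloy L has the lowest safety factor, n = 0.589.

alloy L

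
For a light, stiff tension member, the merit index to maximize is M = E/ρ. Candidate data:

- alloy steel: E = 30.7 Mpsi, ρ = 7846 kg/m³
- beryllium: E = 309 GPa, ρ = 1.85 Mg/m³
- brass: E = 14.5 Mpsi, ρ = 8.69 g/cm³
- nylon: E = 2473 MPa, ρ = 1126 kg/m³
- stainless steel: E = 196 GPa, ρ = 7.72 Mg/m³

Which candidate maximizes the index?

beryllium

Putting every candidate on a common basis:
  alloy steel: E = 211.7 GPa, ρ = 7846 kg/m³
  beryllium: E = 309.0 GPa, ρ = 1850 kg/m³
  brass: E = 99.97 GPa, ρ = 8690 kg/m³
  nylon: E = 2.473 GPa, ρ = 1126 kg/m³
  stainless steel: E = 196.0 GPa, ρ = 7720 kg/m³
  beryllium: M = 167 MN·m/kg
  alloy steel: M = 27.0 MN·m/kg
  stainless steel: M = 25.4 MN·m/kg
  brass: M = 11.5 MN·m/kg
  nylon: M = 2.20 MN·m/kg
Beryllium has the largest M.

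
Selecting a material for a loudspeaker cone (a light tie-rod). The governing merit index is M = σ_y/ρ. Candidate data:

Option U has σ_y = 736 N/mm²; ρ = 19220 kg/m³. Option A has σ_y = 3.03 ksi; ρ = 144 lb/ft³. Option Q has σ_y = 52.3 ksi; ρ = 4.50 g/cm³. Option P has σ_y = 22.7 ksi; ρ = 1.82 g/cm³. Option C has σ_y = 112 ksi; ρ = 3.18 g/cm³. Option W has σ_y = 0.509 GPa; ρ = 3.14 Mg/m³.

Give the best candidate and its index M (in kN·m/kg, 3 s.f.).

option C, M = 243 kN·m/kg

Convert each candidate to consistent units, then evaluate M:
  option U: σ_y = 736.0 MPa, ρ = 19220 kg/m³
  option A: σ_y = 20.89 MPa, ρ = 2307 kg/m³
  option Q: σ_y = 360.6 MPa, ρ = 4500 kg/m³
  option P: σ_y = 156.5 MPa, ρ = 1820 kg/m³
  option C: σ_y = 772.2 MPa, ρ = 3180 kg/m³
  option W: σ_y = 509.0 MPa, ρ = 3140 kg/m³
  option C: M = 243 kN·m/kg
  option W: M = 162 kN·m/kg
  option P: M = 86.0 kN·m/kg
  option Q: M = 80.1 kN·m/kg
  option U: M = 38.3 kN·m/kg
  option A: M = 9.06 kN·m/kg
The maximum is for option C.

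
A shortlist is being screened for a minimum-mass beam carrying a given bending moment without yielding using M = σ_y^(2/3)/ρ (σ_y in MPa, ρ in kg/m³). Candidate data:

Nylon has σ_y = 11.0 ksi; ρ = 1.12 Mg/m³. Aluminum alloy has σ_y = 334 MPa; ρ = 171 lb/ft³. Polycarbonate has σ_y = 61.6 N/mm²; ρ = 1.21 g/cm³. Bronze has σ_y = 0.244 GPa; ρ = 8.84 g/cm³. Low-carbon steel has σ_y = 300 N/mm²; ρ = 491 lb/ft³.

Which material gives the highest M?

In SI units:
  nylon: σ_y = 75.84 MPa, ρ = 1120 kg/m³
  aluminum alloy: σ_y = 334.0 MPa, ρ = 2739 kg/m³
  polycarbonate: σ_y = 61.60 MPa, ρ = 1210 kg/m³
  bronze: σ_y = 244.0 MPa, ρ = 8840 kg/m³
  low-carbon steel: σ_y = 300.0 MPa, ρ = 7865 kg/m³
  aluminum alloy: M = 17.6×10⁻³
  nylon: M = 16.0×10⁻³
  polycarbonate: M = 12.9×10⁻³
  low-carbon steel: M = 5.70×10⁻³
  bronze: M = 4.42×10⁻³
Aluminum alloy ranks first.

aluminum alloy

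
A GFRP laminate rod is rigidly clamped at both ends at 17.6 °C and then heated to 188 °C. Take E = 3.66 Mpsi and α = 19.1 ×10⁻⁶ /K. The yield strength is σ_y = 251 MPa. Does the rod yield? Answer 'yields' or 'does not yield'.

does not yield

E = 3.66 Mpsi = 25.23 GPa.
ΔT = 170.4 K. Constrained thermal stress σ = E·α·ΔT = 25.23×10³ MPa × 19.1×10⁻⁶ × 170.4 = 82.1 MPa (compressive).
Compare to σ_y = 251 MPa: σ < σ_y, so it does not yield.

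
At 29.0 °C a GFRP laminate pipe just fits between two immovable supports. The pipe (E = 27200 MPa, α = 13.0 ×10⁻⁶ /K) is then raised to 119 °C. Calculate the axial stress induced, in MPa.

E = 27200 MPa = 27.20 GPa.
ΔT = 90.00 K. Constrained thermal stress σ = E·α·ΔT = 27.20×10³ MPa × 13.0×10⁻⁶ × 90.00 = 31.8 MPa (compressive).

31.8 MPa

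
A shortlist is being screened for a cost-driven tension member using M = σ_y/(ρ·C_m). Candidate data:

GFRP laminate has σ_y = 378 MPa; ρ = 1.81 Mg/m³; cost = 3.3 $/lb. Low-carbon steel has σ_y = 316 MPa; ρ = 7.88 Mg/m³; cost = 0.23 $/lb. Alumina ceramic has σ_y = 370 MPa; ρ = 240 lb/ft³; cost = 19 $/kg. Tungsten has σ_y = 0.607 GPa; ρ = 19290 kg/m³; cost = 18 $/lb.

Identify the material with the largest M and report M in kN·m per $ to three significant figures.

In SI units:
  GFRP laminate: σ_y = 378.0 MPa, ρ = 1810 kg/m³, cost = 7.275 $/kg
  low-carbon steel: σ_y = 316.0 MPa, ρ = 7880 kg/m³, cost = 0.5071 $/kg
  alumina ceramic: σ_y = 370.0 MPa, ρ = 3844 kg/m³, cost = 19.00 $/kg
  tungsten: σ_y = 607.0 MPa, ρ = 19290 kg/m³, cost = 39.68 $/kg
  low-carbon steel: M = 79.1 kN·m per $
  GFRP laminate: M = 28.7 kN·m per $
  alumina ceramic: M = 5.07 kN·m per $
  tungsten: M = 0.793 kN·m per $
Low-carbon steel ranks first.

low-carbon steel, M = 79.1 kN·m per $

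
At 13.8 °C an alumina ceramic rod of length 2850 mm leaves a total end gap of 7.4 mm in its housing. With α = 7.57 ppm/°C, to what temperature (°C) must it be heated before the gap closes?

357 °C

α·L₀·ΔT = 7.4 mm ⇒ ΔT = 7.4 / (7.57×10⁻⁶ × 2850.0) = 343.0 K.
T = 13.8 + 343.0 = 356.8 °C.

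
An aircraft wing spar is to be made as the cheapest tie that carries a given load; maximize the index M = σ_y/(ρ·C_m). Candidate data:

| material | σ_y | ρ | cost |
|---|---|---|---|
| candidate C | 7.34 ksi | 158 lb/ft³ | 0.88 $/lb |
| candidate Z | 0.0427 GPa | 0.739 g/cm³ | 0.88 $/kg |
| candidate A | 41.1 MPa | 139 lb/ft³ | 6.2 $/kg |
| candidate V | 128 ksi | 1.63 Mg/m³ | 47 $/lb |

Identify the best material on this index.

candidate Z

Normalizing units and computing the index:
  candidate C: σ_y = 50.61 MPa, ρ = 2531 kg/m³, cost = 1.940 $/kg
  candidate Z: σ_y = 42.70 MPa, ρ = 739.0 kg/m³, cost = 0.8800 $/kg
  candidate A: σ_y = 41.10 MPa, ρ = 2227 kg/m³, cost = 6.200 $/kg
  candidate V: σ_y = 882.5 MPa, ρ = 1630 kg/m³, cost = 103.6 $/kg
  candidate Z: M = 65.7 kN·m per $
  candidate C: M = 10.3 kN·m per $
  candidate V: M = 5.23 kN·m per $
  candidate A: M = 2.98 kN·m per $
Candidate Z ranks first.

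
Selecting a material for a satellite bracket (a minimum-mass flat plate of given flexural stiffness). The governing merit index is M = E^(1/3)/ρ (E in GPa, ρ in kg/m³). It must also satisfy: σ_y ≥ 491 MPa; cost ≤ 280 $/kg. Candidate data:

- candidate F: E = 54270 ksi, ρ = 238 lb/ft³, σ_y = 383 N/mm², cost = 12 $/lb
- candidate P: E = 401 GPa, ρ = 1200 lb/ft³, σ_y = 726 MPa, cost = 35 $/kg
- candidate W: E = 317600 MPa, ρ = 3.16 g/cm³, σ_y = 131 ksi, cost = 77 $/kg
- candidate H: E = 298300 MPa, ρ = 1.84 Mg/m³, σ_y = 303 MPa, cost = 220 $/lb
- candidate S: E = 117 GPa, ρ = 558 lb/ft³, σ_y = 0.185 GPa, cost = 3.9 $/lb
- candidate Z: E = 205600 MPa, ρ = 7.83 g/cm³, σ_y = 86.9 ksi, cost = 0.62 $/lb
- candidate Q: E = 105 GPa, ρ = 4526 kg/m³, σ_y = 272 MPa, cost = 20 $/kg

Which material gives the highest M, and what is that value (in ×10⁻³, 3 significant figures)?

Screen on constraints: σ_y ≥ 491 MPa; cost ≤ 280 $/kg. Survivors: candidate P, candidate W, candidate Z.
After converting to SI:
  candidate P: E = 401.0 GPa, ρ = 19220 kg/m³
  candidate W: E = 317.6 GPa, ρ = 3160 kg/m³
  candidate Z: E = 205.6 GPa, ρ = 7830 kg/m³
  candidate W: M = 2.16×10⁻³
  candidate Z: M = 0.754×10⁻³
  candidate P: M = 0.384×10⁻³
Candidate W ranks first.

candidate W, M = 2.16×10⁻³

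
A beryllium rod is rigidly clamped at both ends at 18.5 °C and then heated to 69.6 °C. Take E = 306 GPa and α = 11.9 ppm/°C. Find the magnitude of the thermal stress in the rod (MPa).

ΔT = 51.10 K. Constrained thermal stress σ = E·α·ΔT = 306.0×10³ MPa × 11.9×10⁻⁶ × 51.10 = 186 MPa (compressive).

186 MPa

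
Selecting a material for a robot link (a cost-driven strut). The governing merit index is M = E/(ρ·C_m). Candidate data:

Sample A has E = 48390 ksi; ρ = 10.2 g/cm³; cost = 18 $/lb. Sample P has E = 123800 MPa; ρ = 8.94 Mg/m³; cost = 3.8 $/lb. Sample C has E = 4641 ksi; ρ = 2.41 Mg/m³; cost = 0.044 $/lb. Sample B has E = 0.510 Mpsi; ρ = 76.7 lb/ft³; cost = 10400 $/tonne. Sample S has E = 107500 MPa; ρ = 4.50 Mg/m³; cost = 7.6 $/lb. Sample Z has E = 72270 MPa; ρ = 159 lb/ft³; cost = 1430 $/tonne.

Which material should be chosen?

sample C

Normalizing units and computing the index:
  sample A: E = 333.6 GPa, ρ = 10200 kg/m³, cost = 39.68 $/kg
  sample P: E = 123.8 GPa, ρ = 8940 kg/m³, cost = 8.377 $/kg
  sample C: E = 32.00 GPa, ρ = 2410 kg/m³, cost = 0.09700 $/kg
  sample B: E = 3.516 GPa, ρ = 1229 kg/m³, cost = 10.40 $/kg
  sample S: E = 107.5 GPa, ρ = 4500 kg/m³, cost = 16.75 $/kg
  sample Z: E = 72.27 GPa, ρ = 2547 kg/m³, cost = 1.430 $/kg
  sample C: M = 137 MN·m per $
  sample Z: M = 19.8 MN·m per $
  sample P: M = 1.65 MN·m per $
  sample S: M = 1.43 MN·m per $
  sample A: M = 0.824 MN·m per $
  sample B: M = 0.275 MN·m per $
Sample C has the largest M.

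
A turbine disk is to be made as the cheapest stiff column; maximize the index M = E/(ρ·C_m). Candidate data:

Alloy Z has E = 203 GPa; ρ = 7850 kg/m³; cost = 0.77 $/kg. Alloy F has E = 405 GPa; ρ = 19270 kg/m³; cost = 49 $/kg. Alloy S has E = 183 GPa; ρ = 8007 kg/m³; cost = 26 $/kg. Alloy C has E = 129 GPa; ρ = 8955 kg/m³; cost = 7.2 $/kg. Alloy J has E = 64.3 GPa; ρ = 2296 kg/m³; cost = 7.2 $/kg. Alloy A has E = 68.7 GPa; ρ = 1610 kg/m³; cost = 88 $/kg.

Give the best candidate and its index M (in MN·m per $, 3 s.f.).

Computing M directly (units already consistent):
  alloy Z: M = 33.6 MN·m per $
  alloy J: M = 3.89 MN·m per $
  alloy C: M = 2.00 MN·m per $
  alloy S: M = 0.879 MN·m per $
  alloy A: M = 0.485 MN·m per $
  alloy F: M = 0.429 MN·m per $
Highest index: alloy Z.

alloy Z, M = 33.6 MN·m per $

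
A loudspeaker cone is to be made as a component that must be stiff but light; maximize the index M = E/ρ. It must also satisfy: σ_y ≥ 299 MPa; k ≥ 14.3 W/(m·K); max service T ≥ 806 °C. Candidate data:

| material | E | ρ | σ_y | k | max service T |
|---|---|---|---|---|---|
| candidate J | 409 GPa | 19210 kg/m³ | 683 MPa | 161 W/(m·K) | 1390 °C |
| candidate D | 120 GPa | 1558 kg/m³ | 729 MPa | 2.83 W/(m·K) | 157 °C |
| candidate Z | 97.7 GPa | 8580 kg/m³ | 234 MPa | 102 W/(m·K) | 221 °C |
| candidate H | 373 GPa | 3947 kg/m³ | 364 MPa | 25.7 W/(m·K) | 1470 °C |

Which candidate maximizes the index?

candidate H

Screen on constraints: σ_y ≥ 299 MPa; k ≥ 14.3 W/(m·K); max service T ≥ 806 °C. Survivors: candidate J, candidate H.
Per-candidate index values:
  candidate H: M = 94.5 MN·m/kg
  candidate J: M = 21.3 MN·m/kg
Candidate H ranks first.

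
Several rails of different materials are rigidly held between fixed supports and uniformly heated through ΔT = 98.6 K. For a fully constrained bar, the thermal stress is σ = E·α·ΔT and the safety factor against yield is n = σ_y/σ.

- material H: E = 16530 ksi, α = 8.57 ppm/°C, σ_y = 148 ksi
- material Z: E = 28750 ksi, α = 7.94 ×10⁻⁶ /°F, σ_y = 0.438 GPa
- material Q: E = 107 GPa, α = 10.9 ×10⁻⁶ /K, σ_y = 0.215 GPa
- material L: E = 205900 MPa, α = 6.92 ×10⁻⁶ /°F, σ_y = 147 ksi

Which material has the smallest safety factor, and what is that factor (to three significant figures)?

material Z, n = 1.57

In consistent units (E in GPa, α in ×10⁻⁶/K, σ_y in MPa):
  material H: E = 114.0, α = 8.57, σ_y = 1020 → σ = 96.3 MPa, n = 10.6
  material Z: E = 198.2, α = 14.3, σ_y = 438.0 → σ = 279 MPa, n = 1.57
  material Q: E = 107.0, α = 10.9, σ_y = 215.0 → σ = 115 MPa, n = 1.87
  material L: E = 205.9, α = 12.5, σ_y = 1014 → σ = 253 MPa, n = 4.01
Material Z has the lowest safety factor, n = 1.57.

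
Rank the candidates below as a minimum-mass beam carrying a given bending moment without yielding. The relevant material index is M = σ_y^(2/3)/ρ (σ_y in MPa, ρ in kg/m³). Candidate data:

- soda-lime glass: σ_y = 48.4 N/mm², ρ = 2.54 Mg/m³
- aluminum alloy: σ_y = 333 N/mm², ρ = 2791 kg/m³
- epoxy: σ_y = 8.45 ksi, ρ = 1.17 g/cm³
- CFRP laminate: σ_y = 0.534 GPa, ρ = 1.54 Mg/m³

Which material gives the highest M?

Convert each candidate to consistent units, then evaluate M:
  soda-lime glass: σ_y = 48.40 MPa, ρ = 2540 kg/m³
  aluminum alloy: σ_y = 333.0 MPa, ρ = 2791 kg/m³
  epoxy: σ_y = 58.26 MPa, ρ = 1170 kg/m³
  CFRP laminate: σ_y = 534.0 MPa, ρ = 1540 kg/m³
  CFRP laminate: M = 42.7×10⁻³
  aluminum alloy: M = 17.2×10⁻³
  epoxy: M = 12.8×10⁻³
  soda-lime glass: M = 5.23×10⁻³
CFRP laminate ranks first.

CFRP laminate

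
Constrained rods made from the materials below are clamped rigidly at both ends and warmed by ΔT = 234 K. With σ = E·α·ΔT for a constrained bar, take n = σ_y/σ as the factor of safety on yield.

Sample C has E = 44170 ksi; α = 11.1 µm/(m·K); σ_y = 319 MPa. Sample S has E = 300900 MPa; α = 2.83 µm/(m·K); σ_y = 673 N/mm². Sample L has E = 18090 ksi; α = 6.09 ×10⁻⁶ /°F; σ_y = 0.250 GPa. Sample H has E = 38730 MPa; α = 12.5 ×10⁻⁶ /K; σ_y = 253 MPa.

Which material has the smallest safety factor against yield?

Converting E to GPa, α to ×10⁻⁶/K, σ_y to MPa, then σ and n for each:
  sample C: E = 304.5, α = 11.1, σ_y = 319.0 → σ = 791 MPa, n = 0.403
  sample S: E = 300.9, α = 2.83, σ_y = 673.0 → σ = 199 MPa, n = 3.38
  sample L: E = 124.7, α = 11.0, σ_y = 250.0 → σ = 320 MPa, n = 0.781
  sample H: E = 38.73, α = 12.5, σ_y = 253.0 → σ = 113 MPa, n = 2.23
Smallest n: sample C with n = 0.403.

sample C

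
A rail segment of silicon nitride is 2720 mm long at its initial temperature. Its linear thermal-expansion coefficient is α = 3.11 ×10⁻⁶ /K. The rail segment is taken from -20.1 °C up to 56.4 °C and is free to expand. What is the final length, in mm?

2720.6 mm

ΔT = 56.4 − (-20.1) = 76.50 K.
ΔL = α·L₀·ΔT = 3.11×10⁻⁶ × 2720 mm × 76.50 K = 0.647 mm.
L = L₀ + ΔL = 2720 + 0.647 = 2720.6 mm.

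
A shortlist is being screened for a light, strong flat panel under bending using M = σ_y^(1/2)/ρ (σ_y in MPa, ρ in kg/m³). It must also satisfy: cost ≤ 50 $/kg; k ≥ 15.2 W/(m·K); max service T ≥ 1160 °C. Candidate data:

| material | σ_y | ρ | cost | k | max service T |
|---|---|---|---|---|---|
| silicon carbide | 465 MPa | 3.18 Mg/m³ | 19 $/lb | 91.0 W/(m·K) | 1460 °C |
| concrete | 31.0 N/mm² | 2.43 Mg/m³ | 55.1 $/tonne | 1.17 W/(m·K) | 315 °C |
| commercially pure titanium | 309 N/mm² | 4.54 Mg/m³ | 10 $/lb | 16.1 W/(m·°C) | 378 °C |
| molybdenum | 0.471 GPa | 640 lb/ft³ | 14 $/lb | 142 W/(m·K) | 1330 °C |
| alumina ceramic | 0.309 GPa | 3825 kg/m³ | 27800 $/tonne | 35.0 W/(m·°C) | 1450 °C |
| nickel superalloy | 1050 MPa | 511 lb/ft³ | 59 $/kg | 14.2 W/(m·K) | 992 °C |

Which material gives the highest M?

Screen on constraints: cost ≤ 50 $/kg; k ≥ 15.2 W/(m·K); max service T ≥ 1160 °C. Survivors: silicon carbide, molybdenum, alumina ceramic.
Normalizing units and computing the index:
  silicon carbide: σ_y = 465.0 MPa, ρ = 3180 kg/m³
  molybdenum: σ_y = 471.0 MPa, ρ = 10250 kg/m³
  alumina ceramic: σ_y = 309.0 MPa, ρ = 3825 kg/m³
  silicon carbide: M = 6.78×10⁻³
  alumina ceramic: M = 4.60×10⁻³
  molybdenum: M = 2.12×10⁻³
Silicon carbide ranks first.

silicon carbide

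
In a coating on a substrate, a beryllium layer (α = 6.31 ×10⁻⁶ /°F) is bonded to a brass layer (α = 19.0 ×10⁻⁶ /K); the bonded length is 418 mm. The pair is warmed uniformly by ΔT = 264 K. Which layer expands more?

brass

beryllium: α = 6.31×10⁻⁶/°F × 9/5 = 11.4×10⁻⁶/K.
α(beryllium) = 11.4×10⁻⁶/K vs α(brass) = 19.0×10⁻⁶/K.
Higher α expands more for the same ΔT: brass.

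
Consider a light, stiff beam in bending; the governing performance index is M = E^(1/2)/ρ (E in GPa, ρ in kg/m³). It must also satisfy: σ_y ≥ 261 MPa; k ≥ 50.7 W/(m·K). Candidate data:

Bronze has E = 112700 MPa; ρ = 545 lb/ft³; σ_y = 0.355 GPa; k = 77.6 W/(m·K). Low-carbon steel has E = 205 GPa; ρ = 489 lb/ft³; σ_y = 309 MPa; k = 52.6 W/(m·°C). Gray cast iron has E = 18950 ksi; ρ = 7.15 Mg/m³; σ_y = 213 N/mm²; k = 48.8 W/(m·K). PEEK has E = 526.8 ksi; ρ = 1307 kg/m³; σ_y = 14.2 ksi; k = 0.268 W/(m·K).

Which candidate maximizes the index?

low-carbon steel

Screen on constraints: σ_y ≥ 261 MPa; k ≥ 50.7 W/(m·K). Survivors: bronze, low-carbon steel.
Convert each candidate to consistent units, then evaluate M:
  bronze: E = 112.7 GPa, ρ = 8730 kg/m³
  low-carbon steel: E = 205.0 GPa, ρ = 7833 kg/m³
  low-carbon steel: M = 1.83×10⁻³
  bronze: M = 1.22×10⁻³
Low-carbon steel ranks first.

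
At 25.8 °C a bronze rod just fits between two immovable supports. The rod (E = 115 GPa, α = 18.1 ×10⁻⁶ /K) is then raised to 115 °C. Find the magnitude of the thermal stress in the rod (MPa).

186 MPa

ΔT = 89.20 K. Constrained thermal stress σ = E·α·ΔT = 115.0×10³ MPa × 18.1×10⁻⁶ × 89.20 = 186 MPa (compressive).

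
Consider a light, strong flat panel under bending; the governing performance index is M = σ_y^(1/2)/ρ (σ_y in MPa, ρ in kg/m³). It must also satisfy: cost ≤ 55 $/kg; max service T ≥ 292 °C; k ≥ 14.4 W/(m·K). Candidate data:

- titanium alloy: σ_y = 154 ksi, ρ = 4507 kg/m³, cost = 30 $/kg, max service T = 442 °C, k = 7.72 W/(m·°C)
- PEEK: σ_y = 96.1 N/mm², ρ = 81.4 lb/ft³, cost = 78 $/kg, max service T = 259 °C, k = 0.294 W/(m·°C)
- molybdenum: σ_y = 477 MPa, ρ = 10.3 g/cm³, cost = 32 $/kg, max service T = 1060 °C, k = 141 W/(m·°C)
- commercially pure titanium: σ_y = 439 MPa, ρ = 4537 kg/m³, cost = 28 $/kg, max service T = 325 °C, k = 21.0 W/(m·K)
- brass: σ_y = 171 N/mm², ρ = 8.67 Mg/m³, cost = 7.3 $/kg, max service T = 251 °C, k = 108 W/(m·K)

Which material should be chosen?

Screen on constraints: cost ≤ 55 $/kg; max service T ≥ 292 °C; k ≥ 14.4 W/(m·K). Survivors: molybdenum, commercially pure titanium.
After converting to SI:
  molybdenum: σ_y = 477.0 MPa, ρ = 10300 kg/m³
  commercially pure titanium: σ_y = 439.0 MPa, ρ = 4537 kg/m³
  commercially pure titanium: M = 4.62×10⁻³
  molybdenum: M = 2.12×10⁻³
Highest index: commercially pure titanium.

commercially pure titanium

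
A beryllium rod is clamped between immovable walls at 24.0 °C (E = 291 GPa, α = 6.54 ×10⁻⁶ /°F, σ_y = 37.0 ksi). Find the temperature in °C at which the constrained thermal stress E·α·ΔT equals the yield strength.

98.5 °C

α = 6.54×10⁻⁶/°F × 9/5 = 11.8×10⁻⁶/K.
σ_y = 37.0 ksi = 255.1 MPa.
E·α·ΔT = 255.1 MPa ⇒ ΔT = 255.1 / (291.0×10³ × 11.8×10⁻⁶) = 74.47 K.
T = 24.0 + 74.47 = 98.47 °C.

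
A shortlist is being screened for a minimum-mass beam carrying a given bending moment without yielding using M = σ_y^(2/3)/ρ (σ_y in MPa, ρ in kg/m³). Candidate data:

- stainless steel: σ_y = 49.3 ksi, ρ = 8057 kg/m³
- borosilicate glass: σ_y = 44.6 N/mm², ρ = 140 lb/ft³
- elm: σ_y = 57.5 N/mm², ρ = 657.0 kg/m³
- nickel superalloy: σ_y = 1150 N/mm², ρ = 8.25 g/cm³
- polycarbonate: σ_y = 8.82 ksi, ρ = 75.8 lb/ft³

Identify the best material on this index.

After converting to SI:
  stainless steel: σ_y = 339.9 MPa, ρ = 8057 kg/m³
  borosilicate glass: σ_y = 44.60 MPa, ρ = 2243 kg/m³
  elm: σ_y = 57.50 MPa, ρ = 657.0 kg/m³
  nickel superalloy: σ_y = 1150 MPa, ρ = 8250 kg/m³
  polycarbonate: σ_y = 60.81 MPa, ρ = 1214 kg/m³
  elm: M = 22.7×10⁻³
  nickel superalloy: M = 13.3×10⁻³
  polycarbonate: M = 12.7×10⁻³
  stainless steel: M = 6.05×10⁻³
  borosilicate glass: M = 5.61×10⁻³
The maximum is for elm.

elm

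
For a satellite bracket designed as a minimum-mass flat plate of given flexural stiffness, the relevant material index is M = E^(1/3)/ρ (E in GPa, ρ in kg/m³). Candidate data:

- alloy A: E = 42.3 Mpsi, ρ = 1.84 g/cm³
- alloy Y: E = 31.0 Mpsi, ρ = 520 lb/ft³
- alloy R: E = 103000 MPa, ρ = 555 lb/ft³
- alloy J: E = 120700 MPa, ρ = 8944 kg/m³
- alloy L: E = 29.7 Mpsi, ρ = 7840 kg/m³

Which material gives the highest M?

Putting every candidate on a common basis:
  alloy A: E = 291.6 GPa, ρ = 1840 kg/m³
  alloy Y: E = 213.7 GPa, ρ = 8330 kg/m³
  alloy R: E = 103.0 GPa, ρ = 8890 kg/m³
  alloy J: E = 120.7 GPa, ρ = 8944 kg/m³
  alloy L: E = 204.8 GPa, ρ = 7840 kg/m³
  alloy A: M = 3.60×10⁻³
  alloy L: M = 0.752×10⁻³
  alloy Y: M = 0.718×10⁻³
  alloy J: M = 0.553×10⁻³
  alloy R: M = 0.527×10⁻³
The maximum is for alloy A.

alloy A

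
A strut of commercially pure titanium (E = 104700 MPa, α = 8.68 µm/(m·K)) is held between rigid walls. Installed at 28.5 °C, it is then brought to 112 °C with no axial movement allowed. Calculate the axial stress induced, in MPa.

E = 104700 MPa = 104.7 GPa.
ΔT = 83.50 K. Constrained thermal stress σ = E·α·ΔT = 104.7×10³ MPa × 8.68×10⁻⁶ × 83.50 = 75.9 MPa (compressive).

75.9 MPa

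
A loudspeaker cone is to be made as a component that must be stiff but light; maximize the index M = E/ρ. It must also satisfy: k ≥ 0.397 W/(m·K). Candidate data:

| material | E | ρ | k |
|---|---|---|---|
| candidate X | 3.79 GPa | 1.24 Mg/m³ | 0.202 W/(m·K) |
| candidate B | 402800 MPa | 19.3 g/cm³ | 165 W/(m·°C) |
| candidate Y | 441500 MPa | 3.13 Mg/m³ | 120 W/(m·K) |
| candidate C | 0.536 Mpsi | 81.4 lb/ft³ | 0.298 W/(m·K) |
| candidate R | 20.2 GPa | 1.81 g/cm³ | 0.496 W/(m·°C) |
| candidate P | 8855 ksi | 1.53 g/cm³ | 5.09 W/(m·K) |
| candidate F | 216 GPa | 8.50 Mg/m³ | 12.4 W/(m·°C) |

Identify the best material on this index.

candidate Y

Screen on constraints: k ≥ 0.397 W/(m·K). Survivors: candidate B, candidate Y, candidate R, candidate P, candidate F.
Putting every candidate on a common basis:
  candidate B: E = 402.8 GPa, ρ = 19300 kg/m³
  candidate Y: E = 441.5 GPa, ρ = 3130 kg/m³
  candidate R: E = 20.20 GPa, ρ = 1810 kg/m³
  candidate P: E = 61.05 GPa, ρ = 1530 kg/m³
  candidate F: E = 216.0 GPa, ρ = 8500 kg/m³
  candidate Y: M = 141 MN·m/kg
  candidate P: M = 39.9 MN·m/kg
  candidate F: M = 25.4 MN·m/kg
  candidate B: M = 20.9 MN·m/kg
  candidate R: M = 11.2 MN·m/kg
The maximum is for candidate Y.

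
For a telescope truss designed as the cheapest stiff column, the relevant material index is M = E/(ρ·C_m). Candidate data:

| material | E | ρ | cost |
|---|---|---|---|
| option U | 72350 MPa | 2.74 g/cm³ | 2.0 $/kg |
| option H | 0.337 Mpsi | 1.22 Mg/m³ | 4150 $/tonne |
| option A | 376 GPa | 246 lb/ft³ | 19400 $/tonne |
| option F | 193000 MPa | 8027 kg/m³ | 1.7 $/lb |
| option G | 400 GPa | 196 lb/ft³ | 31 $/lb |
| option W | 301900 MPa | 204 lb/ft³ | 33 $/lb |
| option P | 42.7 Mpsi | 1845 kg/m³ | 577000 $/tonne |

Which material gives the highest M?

option U

Putting every candidate on a common basis:
  option U: E = 72.35 GPa, ρ = 2740 kg/m³, cost = 2.000 $/kg
  option H: E = 2.324 GPa, ρ = 1220 kg/m³, cost = 4.150 $/kg
  option A: E = 376.0 GPa, ρ = 3941 kg/m³, cost = 19.40 $/kg
  option F: E = 193.0 GPa, ρ = 8027 kg/m³, cost = 3.748 $/kg
  option G: E = 400.0 GPa, ρ = 3140 kg/m³, cost = 68.34 $/kg
  option W: E = 301.9 GPa, ρ = 3268 kg/m³, cost = 72.75 $/kg
  option P: E = 294.4 GPa, ρ = 1845 kg/m³, cost = 577.0 $/kg
  option U: M = 13.2 MN·m per $
  option F: M = 6.42 MN·m per $
  option A: M = 4.92 MN·m per $
  option G: M = 1.86 MN·m per $
  option W: M = 1.27 MN·m per $
  option H: M = 0.459 MN·m per $
  option P: M = 0.277 MN·m per $
Option U ranks first.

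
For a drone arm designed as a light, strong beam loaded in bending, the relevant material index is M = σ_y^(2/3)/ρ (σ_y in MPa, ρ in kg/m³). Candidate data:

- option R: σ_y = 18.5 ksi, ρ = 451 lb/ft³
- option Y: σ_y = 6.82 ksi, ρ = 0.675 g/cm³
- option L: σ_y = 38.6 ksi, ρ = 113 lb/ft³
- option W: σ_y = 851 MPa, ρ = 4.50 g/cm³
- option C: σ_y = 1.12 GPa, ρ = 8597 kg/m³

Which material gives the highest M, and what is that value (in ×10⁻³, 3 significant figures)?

option L, M = 22.9×10⁻³

Convert each candidate to consistent units, then evaluate M:
  option R: σ_y = 127.6 MPa, ρ = 7224 kg/m³
  option Y: σ_y = 47.02 MPa, ρ = 675.0 kg/m³
  option L: σ_y = 266.1 MPa, ρ = 1810 kg/m³
  option W: σ_y = 851.0 MPa, ρ = 4500 kg/m³
  option C: σ_y = 1120 MPa, ρ = 8597 kg/m³
  option L: M = 22.9×10⁻³
  option W: M = 20.0×10⁻³
  option Y: M = 19.3×10⁻³
  option C: M = 12.5×10⁻³
  option R: M = 3.51×10⁻³
Option L has the largest M.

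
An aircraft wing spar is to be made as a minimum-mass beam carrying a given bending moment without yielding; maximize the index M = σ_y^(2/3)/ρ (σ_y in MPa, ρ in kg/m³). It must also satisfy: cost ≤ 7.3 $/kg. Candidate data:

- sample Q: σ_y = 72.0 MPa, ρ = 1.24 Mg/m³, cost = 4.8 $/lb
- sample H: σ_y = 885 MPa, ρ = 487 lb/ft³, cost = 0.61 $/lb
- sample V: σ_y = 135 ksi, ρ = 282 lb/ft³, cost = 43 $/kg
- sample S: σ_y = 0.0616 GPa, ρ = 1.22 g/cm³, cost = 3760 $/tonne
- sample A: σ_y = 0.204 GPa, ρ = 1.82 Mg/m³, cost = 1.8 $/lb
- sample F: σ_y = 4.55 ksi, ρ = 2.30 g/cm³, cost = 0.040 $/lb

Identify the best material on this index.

Screen on constraints: cost ≤ 7.3 $/kg. Survivors: sample H, sample S, sample A, sample F.
Putting every candidate on a common basis:
  sample H: σ_y = 885.0 MPa, ρ = 7801 kg/m³
  sample S: σ_y = 61.60 MPa, ρ = 1220 kg/m³
  sample A: σ_y = 204.0 MPa, ρ = 1820 kg/m³
  sample F: σ_y = 31.37 MPa, ρ = 2300 kg/m³
  sample A: M = 19.0×10⁻³
  sample S: M = 12.8×10⁻³
  sample H: M = 11.8×10⁻³
  sample F: M = 4.32×10⁻³
The maximum is for sample A.

sample A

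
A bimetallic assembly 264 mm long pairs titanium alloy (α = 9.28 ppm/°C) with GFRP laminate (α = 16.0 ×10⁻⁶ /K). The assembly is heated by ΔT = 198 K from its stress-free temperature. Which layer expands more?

α(titanium alloy) = 9.28×10⁻⁶/K vs α(GFRP laminate) = 16.0×10⁻⁶/K.
Higher α expands more for the same ΔT: GFRP laminate.

GFRP laminate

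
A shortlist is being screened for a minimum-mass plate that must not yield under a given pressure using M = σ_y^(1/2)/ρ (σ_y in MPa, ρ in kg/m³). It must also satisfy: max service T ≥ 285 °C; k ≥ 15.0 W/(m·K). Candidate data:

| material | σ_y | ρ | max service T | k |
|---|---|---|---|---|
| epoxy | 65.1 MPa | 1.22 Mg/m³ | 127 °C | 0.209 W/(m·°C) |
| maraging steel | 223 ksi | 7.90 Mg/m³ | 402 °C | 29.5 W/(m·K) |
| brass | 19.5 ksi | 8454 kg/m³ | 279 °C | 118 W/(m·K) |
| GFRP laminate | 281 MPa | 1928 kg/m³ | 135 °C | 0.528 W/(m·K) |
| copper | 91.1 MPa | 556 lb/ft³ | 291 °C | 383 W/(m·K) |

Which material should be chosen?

maraging steel

Screen on constraints: max service T ≥ 285 °C; k ≥ 15.0 W/(m·K). Survivors: maraging steel, copper.
Normalizing units and computing the index:
  maraging steel: σ_y = 1538 MPa, ρ = 7900 kg/m³
  copper: σ_y = 91.10 MPa, ρ = 8906 kg/m³
  maraging steel: M = 4.96×10⁻³
  copper: M = 1.07×10⁻³
Highest index: maraging steel.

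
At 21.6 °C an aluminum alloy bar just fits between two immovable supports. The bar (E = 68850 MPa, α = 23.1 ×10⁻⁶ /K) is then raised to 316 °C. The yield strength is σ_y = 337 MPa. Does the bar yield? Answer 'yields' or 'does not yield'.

yields

E = 68850 MPa = 68.85 GPa.
ΔT = 294.4 K. Constrained thermal stress σ = E·α·ΔT = 68.85×10³ MPa × 23.1×10⁻⁶ × 294.4 = 468 MPa (compressive).
Compare to σ_y = 337 MPa: σ ≥ σ_y, so it yields.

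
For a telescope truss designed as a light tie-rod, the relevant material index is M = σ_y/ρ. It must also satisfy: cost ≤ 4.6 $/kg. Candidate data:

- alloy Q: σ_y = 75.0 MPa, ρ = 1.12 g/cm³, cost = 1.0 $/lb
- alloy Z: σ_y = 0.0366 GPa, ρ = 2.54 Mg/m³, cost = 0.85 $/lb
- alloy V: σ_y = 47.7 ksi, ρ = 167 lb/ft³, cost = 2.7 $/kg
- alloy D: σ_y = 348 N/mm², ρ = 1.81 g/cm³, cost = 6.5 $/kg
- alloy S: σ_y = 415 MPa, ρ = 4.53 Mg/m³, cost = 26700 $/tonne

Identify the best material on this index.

Screen on constraints: cost ≤ 4.6 $/kg. Survivors: alloy Q, alloy Z, alloy V.
Normalizing units and computing the index:
  alloy Q: σ_y = 75.00 MPa, ρ = 1120 kg/m³
  alloy Z: σ_y = 36.60 MPa, ρ = 2540 kg/m³
  alloy V: σ_y = 328.9 MPa, ρ = 2675 kg/m³
  alloy V: M = 123 kN·m/kg
  alloy Q: M = 67.0 kN·m/kg
  alloy Z: M = 14.4 kN·m/kg
Highest index: alloy V.

alloy V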